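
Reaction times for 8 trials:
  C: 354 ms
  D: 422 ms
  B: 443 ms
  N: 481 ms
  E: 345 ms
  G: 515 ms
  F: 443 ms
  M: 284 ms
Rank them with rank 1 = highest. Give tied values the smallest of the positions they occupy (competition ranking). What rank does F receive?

3

Sorted (descending): 515, 481, 443, 443, 422, 354, 345, 284
The 2 values of 443 occupy positions 3–4 → each gets rank 3.
F has value 443 ms → rank 3.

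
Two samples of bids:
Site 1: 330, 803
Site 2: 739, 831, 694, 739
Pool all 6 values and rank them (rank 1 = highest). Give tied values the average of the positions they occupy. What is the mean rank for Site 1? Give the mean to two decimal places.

4.00

Sorted (descending): 831, 803, 739, 739, 694, 330
The 2 values of 739 occupy positions 3–4 → average rank (3+4)/2 = 3.5.
Site 1 values → pooled ranks: 330→6, 803→2
Mean rank = (6 + 2) / 2 = 4.00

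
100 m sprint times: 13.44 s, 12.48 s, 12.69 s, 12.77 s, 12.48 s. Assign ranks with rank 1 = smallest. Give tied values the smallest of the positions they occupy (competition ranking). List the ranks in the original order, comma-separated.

5, 1, 3, 4, 1

Sorted (ascending): 12.48, 12.48, 12.69, 12.77, 13.44
The 2 values of 12.48 occupy positions 1–2 → each gets rank 1.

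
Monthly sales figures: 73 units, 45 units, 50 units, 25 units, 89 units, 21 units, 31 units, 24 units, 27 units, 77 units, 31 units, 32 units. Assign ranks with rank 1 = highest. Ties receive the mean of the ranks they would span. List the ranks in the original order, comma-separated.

3, 5, 4, 10, 1, 12, 7.5, 11, 9, 2, 7.5, 6

Sorted (descending): 89, 77, 73, 50, 45, 32, 31, 31, 27, 25, 24, 21
The 2 values of 31 occupy positions 7–8 → average rank (7+8)/2 = 7.5.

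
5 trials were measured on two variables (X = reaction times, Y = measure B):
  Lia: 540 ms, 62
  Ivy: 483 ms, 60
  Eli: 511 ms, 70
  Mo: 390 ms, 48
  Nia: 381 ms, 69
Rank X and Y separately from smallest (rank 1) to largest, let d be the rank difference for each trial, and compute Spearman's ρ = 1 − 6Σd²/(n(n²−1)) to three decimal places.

Ranks of variable 1: 5, 3, 4, 2, 1
Ranks of variable 2: 3, 2, 5, 1, 4
d = r₁ − r₂: 2, 1, -1, 1, -3
d²: 4, 1, 1, 1, 9; Σd² = 16
ρ = 1 − 6·16/(5·24) = 1 − 96/120 = 0.200

0.200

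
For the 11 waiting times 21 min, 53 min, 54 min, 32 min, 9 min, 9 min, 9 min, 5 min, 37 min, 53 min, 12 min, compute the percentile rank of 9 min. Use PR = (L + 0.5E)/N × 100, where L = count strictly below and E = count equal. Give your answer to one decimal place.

22.7

N = 11.
Strictly below 9: 1. Equal to 9: 3.
PR = (1 + 0.5·3)/11 × 100 = 22.7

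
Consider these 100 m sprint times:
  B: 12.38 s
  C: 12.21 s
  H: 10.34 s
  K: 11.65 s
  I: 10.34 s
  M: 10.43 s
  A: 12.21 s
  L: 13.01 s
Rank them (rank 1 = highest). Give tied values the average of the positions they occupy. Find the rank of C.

3.5

Sorted (descending): 13.01, 12.38, 12.21, 12.21, 11.65, 10.43, 10.34, 10.34
The 2 values of 12.21 occupy positions 3–4 → average rank (3+4)/2 = 3.5.
The 2 values of 10.34 occupy positions 7–8 → average rank (7+8)/2 = 7.5.
C has value 12.21 s → rank 3.5.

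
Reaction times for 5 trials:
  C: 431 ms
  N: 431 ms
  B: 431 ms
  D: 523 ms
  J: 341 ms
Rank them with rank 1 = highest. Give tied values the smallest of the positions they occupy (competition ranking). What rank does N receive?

2

Sorted (descending): 523, 431, 431, 431, 341
The 3 values of 431 occupy positions 2–4 → each gets rank 2.
N has value 431 ms → rank 2.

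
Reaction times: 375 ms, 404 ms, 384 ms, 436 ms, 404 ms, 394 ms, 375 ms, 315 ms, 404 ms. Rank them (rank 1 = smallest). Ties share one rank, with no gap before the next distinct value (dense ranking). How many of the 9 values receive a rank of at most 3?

Sorted (ascending): 315, 375, 375, 384, 394, 404, 404, 404, 436
The 2 values of 375 share dense rank 2.
The 3 values of 404 share dense rank 5.
Remaining distinct values take the next consecutive integers.
Ranks ≤ 3: {1, 2, 2, 3} → 4 values.

4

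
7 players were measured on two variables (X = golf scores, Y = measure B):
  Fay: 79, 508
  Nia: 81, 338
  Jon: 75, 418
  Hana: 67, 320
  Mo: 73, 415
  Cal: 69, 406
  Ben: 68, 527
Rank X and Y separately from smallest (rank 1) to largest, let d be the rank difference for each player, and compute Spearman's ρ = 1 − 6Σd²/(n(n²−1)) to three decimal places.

0.107

Ranks of variable 1: 6, 7, 5, 1, 4, 3, 2
Ranks of variable 2: 6, 2, 5, 1, 4, 3, 7
d = r₁ − r₂: 0, 5, 0, 0, 0, 0, -5
d²: 0, 25, 0, 0, 0, 0, 25; Σd² = 50
ρ = 1 − 6·50/(7·48) = 1 − 300/336 = 0.107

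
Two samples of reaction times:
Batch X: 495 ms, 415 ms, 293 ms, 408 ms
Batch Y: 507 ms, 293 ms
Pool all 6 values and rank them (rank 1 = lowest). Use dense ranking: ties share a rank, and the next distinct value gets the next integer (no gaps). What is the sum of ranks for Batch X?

Sorted (ascending): 293, 293, 408, 415, 495, 507
The 2 values of 293 share dense rank 1.
Remaining distinct values take the next consecutive integers.
Batch X values → pooled ranks: 495→4, 415→3, 293→1, 408→2
Rank sum = 4 + 3 + 1 + 2 = 10

10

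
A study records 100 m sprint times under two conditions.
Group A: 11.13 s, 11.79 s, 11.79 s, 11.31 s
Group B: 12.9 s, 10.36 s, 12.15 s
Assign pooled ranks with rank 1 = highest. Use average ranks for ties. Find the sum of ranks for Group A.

18

Sorted (descending): 12.9, 12.15, 11.79, 11.79, 11.31, 11.13, 10.36
The 2 values of 11.79 occupy positions 3–4 → average rank (3+4)/2 = 3.5.
Group A values → pooled ranks: 11.13→6, 11.79→3.5, 11.79→3.5, 11.31→5
Rank sum = 6 + 3.5 + 3.5 + 5 = 18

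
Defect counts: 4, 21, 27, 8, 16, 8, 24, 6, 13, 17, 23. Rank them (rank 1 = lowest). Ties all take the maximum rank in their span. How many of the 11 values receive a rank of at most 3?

2

Sorted (ascending): 4, 6, 8, 8, 13, 16, 17, 21, 23, 24, 27
The 2 values of 8 occupy positions 3–4 → each gets rank 4.
Ranks ≤ 3: {1, 2} → 2 values.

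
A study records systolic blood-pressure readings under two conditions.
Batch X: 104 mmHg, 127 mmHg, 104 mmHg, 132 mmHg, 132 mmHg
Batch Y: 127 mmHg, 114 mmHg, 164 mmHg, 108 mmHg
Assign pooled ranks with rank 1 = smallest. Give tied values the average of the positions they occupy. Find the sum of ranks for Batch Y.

21.5

Sorted (ascending): 104, 104, 108, 114, 127, 127, 132, 132, 164
The 2 values of 104 occupy positions 1–2 → average rank (1+2)/2 = 1.5.
The 2 values of 127 occupy positions 5–6 → average rank (5+6)/2 = 5.5.
The 2 values of 132 occupy positions 7–8 → average rank (7+8)/2 = 7.5.
Batch Y values → pooled ranks: 127→5.5, 114→4, 164→9, 108→3
Rank sum = 5.5 + 4 + 9 + 3 = 21.5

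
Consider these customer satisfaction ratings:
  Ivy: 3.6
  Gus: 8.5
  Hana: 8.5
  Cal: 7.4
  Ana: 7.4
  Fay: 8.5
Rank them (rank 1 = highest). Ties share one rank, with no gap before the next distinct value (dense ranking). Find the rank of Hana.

Sorted (descending): 8.5, 8.5, 8.5, 7.4, 7.4, 3.6
The 3 values of 8.5 share dense rank 1.
The 2 values of 7.4 share dense rank 2.
Remaining distinct values take the next consecutive integers.
Hana has value 8.5 → rank 1.

1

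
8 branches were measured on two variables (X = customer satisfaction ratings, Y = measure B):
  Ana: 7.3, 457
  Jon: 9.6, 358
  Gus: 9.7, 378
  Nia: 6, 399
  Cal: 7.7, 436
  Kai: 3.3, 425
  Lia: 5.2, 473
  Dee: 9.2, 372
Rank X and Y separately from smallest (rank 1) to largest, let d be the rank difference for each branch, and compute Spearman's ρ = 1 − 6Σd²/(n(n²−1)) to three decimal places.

-0.667

Ranks of variable 1: 4, 7, 8, 3, 5, 1, 2, 6
Ranks of variable 2: 7, 1, 3, 4, 6, 5, 8, 2
d = r₁ − r₂: -3, 6, 5, -1, -1, -4, -6, 4
d²: 9, 36, 25, 1, 1, 16, 36, 16; Σd² = 140
ρ = 1 − 6·140/(8·63) = 1 − 840/504 = -0.667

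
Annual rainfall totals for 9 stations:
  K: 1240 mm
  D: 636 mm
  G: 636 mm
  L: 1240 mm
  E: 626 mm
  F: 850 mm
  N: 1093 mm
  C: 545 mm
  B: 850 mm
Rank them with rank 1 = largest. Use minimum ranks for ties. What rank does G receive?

6

Sorted (descending): 1240, 1240, 1093, 850, 850, 636, 636, 626, 545
The 2 values of 1240 occupy positions 1–2 → each gets rank 1.
The 2 values of 850 occupy positions 4–5 → each gets rank 4.
The 2 values of 636 occupy positions 6–7 → each gets rank 6.
G has value 636 mm → rank 6.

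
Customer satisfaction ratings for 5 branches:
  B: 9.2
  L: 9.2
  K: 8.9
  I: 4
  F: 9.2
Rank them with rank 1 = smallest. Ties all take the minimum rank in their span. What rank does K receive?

Sorted (ascending): 4, 8.9, 9.2, 9.2, 9.2
The 3 values of 9.2 occupy positions 3–5 → each gets rank 3.
K has value 8.9 → rank 2.

2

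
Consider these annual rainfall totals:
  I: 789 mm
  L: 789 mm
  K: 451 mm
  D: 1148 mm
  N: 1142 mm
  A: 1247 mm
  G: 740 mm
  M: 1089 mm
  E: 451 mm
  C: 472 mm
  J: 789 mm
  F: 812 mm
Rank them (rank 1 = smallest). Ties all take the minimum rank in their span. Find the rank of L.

Sorted (ascending): 451, 451, 472, 740, 789, 789, 789, 812, 1089, 1142, 1148, 1247
The 2 values of 451 occupy positions 1–2 → each gets rank 1.
The 3 values of 789 occupy positions 5–7 → each gets rank 5.
L has value 789 mm → rank 5.

5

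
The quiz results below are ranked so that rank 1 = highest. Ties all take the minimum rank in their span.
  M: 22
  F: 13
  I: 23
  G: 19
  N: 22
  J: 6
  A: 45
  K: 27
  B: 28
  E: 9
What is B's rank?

Sorted (descending): 45, 28, 27, 23, 22, 22, 19, 13, 9, 6
The 2 values of 22 occupy positions 5–6 → each gets rank 5.
B has value 28 → rank 2.

2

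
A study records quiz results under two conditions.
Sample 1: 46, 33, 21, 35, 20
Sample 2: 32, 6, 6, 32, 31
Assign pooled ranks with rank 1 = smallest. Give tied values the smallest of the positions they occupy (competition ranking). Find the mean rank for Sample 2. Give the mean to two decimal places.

Sorted (ascending): 6, 6, 20, 21, 31, 32, 32, 33, 35, 46
The 2 values of 6 occupy positions 1–2 → each gets rank 1.
The 2 values of 32 occupy positions 6–7 → each gets rank 6.
Sample 2 values → pooled ranks: 32→6, 6→1, 6→1, 32→6, 31→5
Mean rank = (6 + 1 + 1 + 6 + 5) / 5 = 3.80

3.80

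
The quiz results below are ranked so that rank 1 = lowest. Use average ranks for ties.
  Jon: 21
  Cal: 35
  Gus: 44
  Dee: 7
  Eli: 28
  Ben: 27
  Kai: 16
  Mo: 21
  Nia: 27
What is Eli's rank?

7

Sorted (ascending): 7, 16, 21, 21, 27, 27, 28, 35, 44
The 2 values of 21 occupy positions 3–4 → average rank (3+4)/2 = 3.5.
The 2 values of 27 occupy positions 5–6 → average rank (5+6)/2 = 5.5.
Eli has value 28 → rank 7.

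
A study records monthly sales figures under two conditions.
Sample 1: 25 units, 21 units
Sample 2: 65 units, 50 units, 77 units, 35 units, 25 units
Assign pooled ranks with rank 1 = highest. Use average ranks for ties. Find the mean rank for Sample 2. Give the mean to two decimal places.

Sorted (descending): 77, 65, 50, 35, 25, 25, 21
The 2 values of 25 occupy positions 5–6 → average rank (5+6)/2 = 5.5.
Sample 2 values → pooled ranks: 65→2, 50→3, 77→1, 35→4, 25→5.5
Mean rank = (2 + 3 + 1 + 4 + 5.5) / 5 = 3.10

3.10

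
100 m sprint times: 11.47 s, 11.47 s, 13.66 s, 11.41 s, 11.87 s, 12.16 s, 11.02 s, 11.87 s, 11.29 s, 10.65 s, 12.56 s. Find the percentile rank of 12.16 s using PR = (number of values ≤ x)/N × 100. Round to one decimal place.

N = 11.
Strictly below 12.16: 8. Equal to 12.16: 1.
PR = 9/11 × 100 = 81.8

81.8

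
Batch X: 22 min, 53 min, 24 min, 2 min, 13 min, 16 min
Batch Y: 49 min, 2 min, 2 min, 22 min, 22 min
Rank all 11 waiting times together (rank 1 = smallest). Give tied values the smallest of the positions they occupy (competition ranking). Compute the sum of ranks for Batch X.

36

Sorted (ascending): 2, 2, 2, 13, 16, 22, 22, 22, 24, 49, 53
The 3 values of 2 occupy positions 1–3 → each gets rank 1.
The 3 values of 22 occupy positions 6–8 → each gets rank 6.
Batch X values → pooled ranks: 22→6, 53→11, 24→9, 2→1, 13→4, 16→5
Rank sum = 6 + 11 + 9 + 1 + 4 + 5 = 36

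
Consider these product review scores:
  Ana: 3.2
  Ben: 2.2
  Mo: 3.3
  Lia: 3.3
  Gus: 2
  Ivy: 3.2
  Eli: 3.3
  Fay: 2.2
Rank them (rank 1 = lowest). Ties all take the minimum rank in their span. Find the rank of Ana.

Sorted (ascending): 2, 2.2, 2.2, 3.2, 3.2, 3.3, 3.3, 3.3
The 2 values of 2.2 occupy positions 2–3 → each gets rank 2.
The 2 values of 3.2 occupy positions 4–5 → each gets rank 4.
The 3 values of 3.3 occupy positions 6–8 → each gets rank 6.
Ana has value 3.2 → rank 4.

4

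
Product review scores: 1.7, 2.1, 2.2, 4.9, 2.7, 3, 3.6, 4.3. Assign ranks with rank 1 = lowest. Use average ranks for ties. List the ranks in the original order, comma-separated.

1, 2, 3, 8, 4, 5, 6, 7

Sorted (ascending): 1.7, 2.1, 2.2, 2.7, 3, 3.6, 4.3, 4.9
No ties — each value takes its position as its rank.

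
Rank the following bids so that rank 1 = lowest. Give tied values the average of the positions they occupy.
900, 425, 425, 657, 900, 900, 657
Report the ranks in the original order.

6, 1.5, 1.5, 3.5, 6, 6, 3.5

Sorted (ascending): 425, 425, 657, 657, 900, 900, 900
The 2 values of 425 occupy positions 1–2 → average rank (1+2)/2 = 1.5.
The 2 values of 657 occupy positions 3–4 → average rank (3+4)/2 = 3.5.
The 3 values of 900 occupy positions 5–7 → average rank 6.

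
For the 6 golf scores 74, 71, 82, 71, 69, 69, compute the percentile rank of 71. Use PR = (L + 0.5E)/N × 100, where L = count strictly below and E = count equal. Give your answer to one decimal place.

50.0

N = 6.
Strictly below 71: 2. Equal to 71: 2.
PR = (2 + 0.5·2)/6 × 100 = 50.0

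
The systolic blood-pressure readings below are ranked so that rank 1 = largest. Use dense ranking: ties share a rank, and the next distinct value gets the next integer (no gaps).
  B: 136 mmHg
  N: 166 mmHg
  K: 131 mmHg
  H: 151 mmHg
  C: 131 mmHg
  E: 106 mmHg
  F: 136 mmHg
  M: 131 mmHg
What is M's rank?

4

Sorted (descending): 166, 151, 136, 136, 131, 131, 131, 106
The 2 values of 136 share dense rank 3.
The 3 values of 131 share dense rank 4.
Remaining distinct values take the next consecutive integers.
M has value 131 mmHg → rank 4.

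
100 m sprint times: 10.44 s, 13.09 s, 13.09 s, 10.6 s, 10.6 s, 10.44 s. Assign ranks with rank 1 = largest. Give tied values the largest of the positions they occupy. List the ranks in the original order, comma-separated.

Sorted (descending): 13.09, 13.09, 10.6, 10.6, 10.44, 10.44
The 2 values of 13.09 occupy positions 1–2 → each gets rank 2.
The 2 values of 10.6 occupy positions 3–4 → each gets rank 4.
The 2 values of 10.44 occupy positions 5–6 → each gets rank 6.

6, 2, 2, 4, 4, 6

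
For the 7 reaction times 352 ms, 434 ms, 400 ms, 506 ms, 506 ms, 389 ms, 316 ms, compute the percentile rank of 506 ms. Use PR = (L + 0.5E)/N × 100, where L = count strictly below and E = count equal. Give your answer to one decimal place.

N = 7.
Strictly below 506: 5. Equal to 506: 2.
PR = (5 + 0.5·2)/7 × 100 = 85.7

85.7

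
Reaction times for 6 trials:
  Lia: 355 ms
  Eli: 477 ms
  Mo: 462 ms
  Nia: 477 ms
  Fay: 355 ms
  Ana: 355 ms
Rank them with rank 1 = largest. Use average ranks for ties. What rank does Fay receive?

5

Sorted (descending): 477, 477, 462, 355, 355, 355
The 2 values of 477 occupy positions 1–2 → average rank (1+2)/2 = 1.5.
The 3 values of 355 occupy positions 4–6 → average rank 5.
Fay has value 355 ms → rank 5.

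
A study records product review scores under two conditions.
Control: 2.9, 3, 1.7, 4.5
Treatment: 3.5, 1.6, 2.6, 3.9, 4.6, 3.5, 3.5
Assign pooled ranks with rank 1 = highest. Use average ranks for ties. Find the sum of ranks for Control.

27

Sorted (descending): 4.6, 4.5, 3.9, 3.5, 3.5, 3.5, 3, 2.9, 2.6, 1.7, 1.6
The 3 values of 3.5 occupy positions 4–6 → average rank 5.
Control values → pooled ranks: 2.9→8, 3→7, 1.7→10, 4.5→2
Rank sum = 8 + 7 + 10 + 2 = 27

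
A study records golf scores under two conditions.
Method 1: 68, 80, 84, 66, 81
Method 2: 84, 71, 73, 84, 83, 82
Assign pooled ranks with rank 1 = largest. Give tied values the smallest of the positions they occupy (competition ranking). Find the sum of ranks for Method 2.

Sorted (descending): 84, 84, 84, 83, 82, 81, 80, 73, 71, 68, 66
The 3 values of 84 occupy positions 1–3 → each gets rank 1.
Method 2 values → pooled ranks: 84→1, 71→9, 73→8, 84→1, 83→4, 82→5
Rank sum = 1 + 9 + 8 + 1 + 4 + 5 = 28

28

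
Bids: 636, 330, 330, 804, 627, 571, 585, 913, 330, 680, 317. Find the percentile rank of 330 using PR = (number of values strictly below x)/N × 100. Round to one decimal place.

N = 11.
Strictly below 330: 1. Equal to 330: 3.
PR = 1/11 × 100 = 9.1

9.1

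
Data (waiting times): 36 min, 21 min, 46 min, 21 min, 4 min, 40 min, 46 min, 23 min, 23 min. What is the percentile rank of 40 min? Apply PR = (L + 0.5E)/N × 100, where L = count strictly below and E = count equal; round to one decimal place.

N = 9.
Strictly below 40: 6. Equal to 40: 1.
PR = (6 + 0.5·1)/9 × 100 = 72.2

72.2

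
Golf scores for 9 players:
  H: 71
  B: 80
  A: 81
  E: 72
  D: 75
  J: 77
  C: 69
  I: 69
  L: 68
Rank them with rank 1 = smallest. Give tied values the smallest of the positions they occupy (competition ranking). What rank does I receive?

Sorted (ascending): 68, 69, 69, 71, 72, 75, 77, 80, 81
The 2 values of 69 occupy positions 2–3 → each gets rank 2.
I has value 69 → rank 2.

2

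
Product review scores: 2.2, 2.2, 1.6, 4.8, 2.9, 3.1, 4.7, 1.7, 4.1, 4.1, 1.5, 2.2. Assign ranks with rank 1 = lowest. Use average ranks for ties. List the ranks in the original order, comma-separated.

Sorted (ascending): 1.5, 1.6, 1.7, 2.2, 2.2, 2.2, 2.9, 3.1, 4.1, 4.1, 4.7, 4.8
The 3 values of 2.2 occupy positions 4–6 → average rank 5.
The 2 values of 4.1 occupy positions 9–10 → average rank (9+10)/2 = 9.5.

5, 5, 2, 12, 7, 8, 11, 3, 9.5, 9.5, 1, 5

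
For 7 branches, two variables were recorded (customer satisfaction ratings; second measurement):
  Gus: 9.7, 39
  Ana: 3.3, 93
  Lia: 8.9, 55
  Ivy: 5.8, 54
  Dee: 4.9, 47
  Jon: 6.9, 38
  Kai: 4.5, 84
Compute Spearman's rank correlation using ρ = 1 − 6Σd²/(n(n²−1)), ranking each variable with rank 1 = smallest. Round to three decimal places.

-0.679

Ranks of variable 1: 7, 1, 6, 4, 3, 5, 2
Ranks of variable 2: 2, 7, 5, 4, 3, 1, 6
d = r₁ − r₂: 5, -6, 1, 0, 0, 4, -4
d²: 25, 36, 1, 0, 0, 16, 16; Σd² = 94
ρ = 1 − 6·94/(7·48) = 1 − 564/336 = -0.679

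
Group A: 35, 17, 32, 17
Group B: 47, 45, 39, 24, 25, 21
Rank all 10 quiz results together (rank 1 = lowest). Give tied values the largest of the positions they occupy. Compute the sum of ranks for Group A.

17

Sorted (ascending): 17, 17, 21, 24, 25, 32, 35, 39, 45, 47
The 2 values of 17 occupy positions 1–2 → each gets rank 2.
Group A values → pooled ranks: 35→7, 17→2, 32→6, 17→2
Rank sum = 7 + 2 + 6 + 2 = 17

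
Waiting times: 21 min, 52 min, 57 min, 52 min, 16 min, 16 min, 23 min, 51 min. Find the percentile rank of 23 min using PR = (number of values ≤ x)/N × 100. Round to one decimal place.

50.0

N = 8.
Strictly below 23: 3. Equal to 23: 1.
PR = 4/8 × 100 = 50.0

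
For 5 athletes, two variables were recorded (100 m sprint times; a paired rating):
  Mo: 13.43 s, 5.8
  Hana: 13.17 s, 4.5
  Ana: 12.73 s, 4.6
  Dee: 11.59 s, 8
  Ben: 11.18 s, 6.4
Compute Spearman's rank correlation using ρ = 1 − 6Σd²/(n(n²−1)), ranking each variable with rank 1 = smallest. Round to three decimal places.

Ranks of variable 1: 5, 4, 3, 2, 1
Ranks of variable 2: 3, 1, 2, 5, 4
d = r₁ − r₂: 2, 3, 1, -3, -3
d²: 4, 9, 1, 9, 9; Σd² = 32
ρ = 1 − 6·32/(5·24) = 1 − 192/120 = -0.600

-0.600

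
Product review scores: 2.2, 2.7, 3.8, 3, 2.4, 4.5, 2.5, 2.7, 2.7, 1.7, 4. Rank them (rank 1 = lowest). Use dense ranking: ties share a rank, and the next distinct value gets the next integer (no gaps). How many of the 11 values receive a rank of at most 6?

8

Sorted (ascending): 1.7, 2.2, 2.4, 2.5, 2.7, 2.7, 2.7, 3, 3.8, 4, 4.5
The 3 values of 2.7 share dense rank 5.
Remaining distinct values take the next consecutive integers.
Ranks ≤ 6: {1, 2, 3, 4, 5, 5, 5, 6} → 8 values.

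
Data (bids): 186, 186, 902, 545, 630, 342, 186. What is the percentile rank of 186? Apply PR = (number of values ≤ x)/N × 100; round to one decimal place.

N = 7.
Strictly below 186: 0. Equal to 186: 3.
PR = 3/7 × 100 = 42.9

42.9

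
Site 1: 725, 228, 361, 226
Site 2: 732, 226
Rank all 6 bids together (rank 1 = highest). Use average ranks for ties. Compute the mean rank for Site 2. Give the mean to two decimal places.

3.25

Sorted (descending): 732, 725, 361, 228, 226, 226
The 2 values of 226 occupy positions 5–6 → average rank (5+6)/2 = 5.5.
Site 2 values → pooled ranks: 732→1, 226→5.5
Mean rank = (1 + 5.5) / 2 = 3.25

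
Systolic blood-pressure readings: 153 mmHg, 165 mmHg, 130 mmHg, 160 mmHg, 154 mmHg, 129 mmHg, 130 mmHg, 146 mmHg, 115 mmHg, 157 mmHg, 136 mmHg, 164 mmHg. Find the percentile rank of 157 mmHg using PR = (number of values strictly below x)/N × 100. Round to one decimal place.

N = 12.
Strictly below 157: 8. Equal to 157: 1.
PR = 8/12 × 100 = 66.7

66.7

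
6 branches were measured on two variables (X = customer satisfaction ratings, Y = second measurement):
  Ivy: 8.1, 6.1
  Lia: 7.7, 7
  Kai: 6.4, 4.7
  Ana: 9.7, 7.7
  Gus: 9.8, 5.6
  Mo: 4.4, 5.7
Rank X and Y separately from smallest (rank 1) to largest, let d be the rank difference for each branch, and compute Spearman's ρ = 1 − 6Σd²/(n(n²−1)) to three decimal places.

0.257

Ranks of variable 1: 4, 3, 2, 5, 6, 1
Ranks of variable 2: 4, 5, 1, 6, 2, 3
d = r₁ − r₂: 0, -2, 1, -1, 4, -2
d²: 0, 4, 1, 1, 16, 4; Σd² = 26
ρ = 1 − 6·26/(6·35) = 1 − 156/210 = 0.257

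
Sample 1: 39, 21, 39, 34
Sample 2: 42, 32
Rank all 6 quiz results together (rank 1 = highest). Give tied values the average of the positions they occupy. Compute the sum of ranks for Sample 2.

6

Sorted (descending): 42, 39, 39, 34, 32, 21
The 2 values of 39 occupy positions 2–3 → average rank (2+3)/2 = 2.5.
Sample 2 values → pooled ranks: 42→1, 32→5
Rank sum = 1 + 5 = 6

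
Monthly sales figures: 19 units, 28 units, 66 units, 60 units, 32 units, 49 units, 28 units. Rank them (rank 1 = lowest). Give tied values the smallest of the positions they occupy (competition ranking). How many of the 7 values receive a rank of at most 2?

Sorted (ascending): 19, 28, 28, 32, 49, 60, 66
The 2 values of 28 occupy positions 2–3 → each gets rank 2.
Ranks ≤ 2: {1, 2, 2} → 3 values.

3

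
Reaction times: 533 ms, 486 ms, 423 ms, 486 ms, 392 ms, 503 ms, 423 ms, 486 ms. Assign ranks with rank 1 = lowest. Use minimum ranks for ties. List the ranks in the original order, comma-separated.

8, 4, 2, 4, 1, 7, 2, 4

Sorted (ascending): 392, 423, 423, 486, 486, 486, 503, 533
The 2 values of 423 occupy positions 2–3 → each gets rank 2.
The 3 values of 486 occupy positions 4–6 → each gets rank 4.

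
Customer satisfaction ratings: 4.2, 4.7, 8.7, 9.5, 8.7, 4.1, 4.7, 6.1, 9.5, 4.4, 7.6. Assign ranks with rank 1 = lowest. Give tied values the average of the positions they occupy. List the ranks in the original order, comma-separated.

2, 4.5, 8.5, 10.5, 8.5, 1, 4.5, 6, 10.5, 3, 7

Sorted (ascending): 4.1, 4.2, 4.4, 4.7, 4.7, 6.1, 7.6, 8.7, 8.7, 9.5, 9.5
The 2 values of 4.7 occupy positions 4–5 → average rank (4+5)/2 = 4.5.
The 2 values of 8.7 occupy positions 8–9 → average rank (8+9)/2 = 8.5.
The 2 values of 9.5 occupy positions 10–11 → average rank (10+11)/2 = 10.5.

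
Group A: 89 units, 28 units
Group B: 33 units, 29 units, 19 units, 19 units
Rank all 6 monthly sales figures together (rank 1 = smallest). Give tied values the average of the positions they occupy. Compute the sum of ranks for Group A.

9

Sorted (ascending): 19, 19, 28, 29, 33, 89
The 2 values of 19 occupy positions 1–2 → average rank (1+2)/2 = 1.5.
Group A values → pooled ranks: 89→6, 28→3
Rank sum = 6 + 3 = 9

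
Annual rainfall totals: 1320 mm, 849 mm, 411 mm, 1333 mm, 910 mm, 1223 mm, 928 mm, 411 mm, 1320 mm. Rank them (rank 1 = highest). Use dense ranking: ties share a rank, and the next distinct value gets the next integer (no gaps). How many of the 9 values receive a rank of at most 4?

Sorted (descending): 1333, 1320, 1320, 1223, 928, 910, 849, 411, 411
The 2 values of 1320 share dense rank 2.
The 2 values of 411 share dense rank 7.
Remaining distinct values take the next consecutive integers.
Ranks ≤ 4: {1, 2, 2, 3, 4} → 5 values.

5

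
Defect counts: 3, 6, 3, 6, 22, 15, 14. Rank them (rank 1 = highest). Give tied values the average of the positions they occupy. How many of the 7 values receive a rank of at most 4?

Sorted (descending): 22, 15, 14, 6, 6, 3, 3
The 2 values of 6 occupy positions 4–5 → average rank (4+5)/2 = 4.5.
The 2 values of 3 occupy positions 6–7 → average rank (6+7)/2 = 6.5.
Ranks ≤ 4: {1, 2, 3} → 3 values.

3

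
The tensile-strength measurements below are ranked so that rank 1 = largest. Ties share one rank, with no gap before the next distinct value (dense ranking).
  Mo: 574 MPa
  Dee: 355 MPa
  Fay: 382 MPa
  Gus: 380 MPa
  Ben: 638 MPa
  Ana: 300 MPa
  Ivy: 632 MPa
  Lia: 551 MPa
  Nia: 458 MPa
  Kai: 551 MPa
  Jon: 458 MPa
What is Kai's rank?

Sorted (descending): 638, 632, 574, 551, 551, 458, 458, 382, 380, 355, 300
The 2 values of 551 share dense rank 4.
The 2 values of 458 share dense rank 5.
Remaining distinct values take the next consecutive integers.
Kai has value 551 MPa → rank 4.

4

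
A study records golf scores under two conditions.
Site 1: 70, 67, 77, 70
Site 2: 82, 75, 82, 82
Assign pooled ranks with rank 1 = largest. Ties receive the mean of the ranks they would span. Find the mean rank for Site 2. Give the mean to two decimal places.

2.75

Sorted (descending): 82, 82, 82, 77, 75, 70, 70, 67
The 3 values of 82 occupy positions 1–3 → average rank 2.
The 2 values of 70 occupy positions 6–7 → average rank (6+7)/2 = 6.5.
Site 2 values → pooled ranks: 82→2, 75→5, 82→2, 82→2
Mean rank = (2 + 5 + 2 + 2) / 4 = 2.75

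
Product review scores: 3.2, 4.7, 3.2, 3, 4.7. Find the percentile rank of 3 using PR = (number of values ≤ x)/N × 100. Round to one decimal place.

20.0

N = 5.
Strictly below 3: 0. Equal to 3: 1.
PR = 1/5 × 100 = 20.0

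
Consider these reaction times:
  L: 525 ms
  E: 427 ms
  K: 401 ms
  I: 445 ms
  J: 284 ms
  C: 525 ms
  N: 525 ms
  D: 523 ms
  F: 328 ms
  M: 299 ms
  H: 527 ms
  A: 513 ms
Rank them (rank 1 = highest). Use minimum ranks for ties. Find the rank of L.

Sorted (descending): 527, 525, 525, 525, 523, 513, 445, 427, 401, 328, 299, 284
The 3 values of 525 occupy positions 2–4 → each gets rank 2.
L has value 525 ms → rank 2.

2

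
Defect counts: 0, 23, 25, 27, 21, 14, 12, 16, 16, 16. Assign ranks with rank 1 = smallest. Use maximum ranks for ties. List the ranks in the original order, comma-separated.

1, 8, 9, 10, 7, 3, 2, 6, 6, 6

Sorted (ascending): 0, 12, 14, 16, 16, 16, 21, 23, 25, 27
The 3 values of 16 occupy positions 4–6 → each gets rank 6.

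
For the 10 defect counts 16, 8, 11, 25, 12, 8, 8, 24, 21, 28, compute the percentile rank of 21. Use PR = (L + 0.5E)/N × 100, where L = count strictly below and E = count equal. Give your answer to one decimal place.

N = 10.
Strictly below 21: 6. Equal to 21: 1.
PR = (6 + 0.5·1)/10 × 100 = 65.0

65.0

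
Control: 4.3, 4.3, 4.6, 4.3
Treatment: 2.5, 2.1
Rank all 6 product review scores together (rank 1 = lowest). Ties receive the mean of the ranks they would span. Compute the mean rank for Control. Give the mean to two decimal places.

4.50

Sorted (ascending): 2.1, 2.5, 4.3, 4.3, 4.3, 4.6
The 3 values of 4.3 occupy positions 3–5 → average rank 4.
Control values → pooled ranks: 4.3→4, 4.3→4, 4.6→6, 4.3→4
Mean rank = (4 + 4 + 6 + 4) / 4 = 4.50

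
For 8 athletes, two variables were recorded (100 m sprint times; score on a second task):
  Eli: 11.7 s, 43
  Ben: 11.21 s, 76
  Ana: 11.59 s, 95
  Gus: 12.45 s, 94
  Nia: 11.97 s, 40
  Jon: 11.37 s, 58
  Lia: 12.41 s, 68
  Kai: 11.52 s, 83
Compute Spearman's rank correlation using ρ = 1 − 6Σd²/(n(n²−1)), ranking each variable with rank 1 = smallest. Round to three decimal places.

-0.024

Ranks of variable 1: 5, 1, 4, 8, 6, 2, 7, 3
Ranks of variable 2: 2, 5, 8, 7, 1, 3, 4, 6
d = r₁ − r₂: 3, -4, -4, 1, 5, -1, 3, -3
d²: 9, 16, 16, 1, 25, 1, 9, 9; Σd² = 86
ρ = 1 − 6·86/(8·63) = 1 − 516/504 = -0.024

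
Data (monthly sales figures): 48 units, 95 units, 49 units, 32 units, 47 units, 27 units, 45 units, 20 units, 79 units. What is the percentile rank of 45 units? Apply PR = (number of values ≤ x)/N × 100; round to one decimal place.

N = 9.
Strictly below 45: 3. Equal to 45: 1.
PR = 4/9 × 100 = 44.4

44.4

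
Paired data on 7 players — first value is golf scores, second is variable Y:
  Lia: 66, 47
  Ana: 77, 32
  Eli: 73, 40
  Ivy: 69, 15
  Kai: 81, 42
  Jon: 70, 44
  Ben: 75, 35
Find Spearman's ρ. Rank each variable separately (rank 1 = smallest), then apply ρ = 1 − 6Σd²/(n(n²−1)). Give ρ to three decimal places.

-0.250

Ranks of variable 1: 1, 6, 4, 2, 7, 3, 5
Ranks of variable 2: 7, 2, 4, 1, 5, 6, 3
d = r₁ − r₂: -6, 4, 0, 1, 2, -3, 2
d²: 36, 16, 0, 1, 4, 9, 4; Σd² = 70
ρ = 1 − 6·70/(7·48) = 1 − 420/336 = -0.250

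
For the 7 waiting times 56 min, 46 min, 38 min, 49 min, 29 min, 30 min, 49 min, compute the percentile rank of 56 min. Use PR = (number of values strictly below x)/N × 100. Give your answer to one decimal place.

85.7

N = 7.
Strictly below 56: 6. Equal to 56: 1.
PR = 6/7 × 100 = 85.7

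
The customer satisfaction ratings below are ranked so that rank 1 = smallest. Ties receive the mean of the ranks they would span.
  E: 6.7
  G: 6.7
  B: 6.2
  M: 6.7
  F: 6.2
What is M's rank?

4

Sorted (ascending): 6.2, 6.2, 6.7, 6.7, 6.7
The 2 values of 6.2 occupy positions 1–2 → average rank (1+2)/2 = 1.5.
The 3 values of 6.7 occupy positions 3–5 → average rank 4.
M has value 6.7 → rank 4.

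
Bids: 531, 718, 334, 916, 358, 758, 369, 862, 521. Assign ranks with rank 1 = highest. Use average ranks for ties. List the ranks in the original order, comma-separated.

5, 4, 9, 1, 8, 3, 7, 2, 6

Sorted (descending): 916, 862, 758, 718, 531, 521, 369, 358, 334
No ties — each value takes its position as its rank.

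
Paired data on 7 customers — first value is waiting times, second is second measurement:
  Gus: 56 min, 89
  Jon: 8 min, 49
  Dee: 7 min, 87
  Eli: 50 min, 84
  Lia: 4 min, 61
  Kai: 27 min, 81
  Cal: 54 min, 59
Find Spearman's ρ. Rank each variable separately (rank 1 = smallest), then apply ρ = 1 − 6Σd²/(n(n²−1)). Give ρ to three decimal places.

0.286

Ranks of variable 1: 7, 3, 2, 5, 1, 4, 6
Ranks of variable 2: 7, 1, 6, 5, 3, 4, 2
d = r₁ − r₂: 0, 2, -4, 0, -2, 0, 4
d²: 0, 4, 16, 0, 4, 0, 16; Σd² = 40
ρ = 1 − 6·40/(7·48) = 1 − 240/336 = 0.286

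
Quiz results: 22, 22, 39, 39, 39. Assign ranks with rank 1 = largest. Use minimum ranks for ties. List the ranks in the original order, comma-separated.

4, 4, 1, 1, 1

Sorted (descending): 39, 39, 39, 22, 22
The 3 values of 39 occupy positions 1–3 → each gets rank 1.
The 2 values of 22 occupy positions 4–5 → each gets rank 4.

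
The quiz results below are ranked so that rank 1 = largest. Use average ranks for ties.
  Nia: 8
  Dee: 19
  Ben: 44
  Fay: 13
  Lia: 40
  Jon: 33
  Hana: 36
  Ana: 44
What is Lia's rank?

Sorted (descending): 44, 44, 40, 36, 33, 19, 13, 8
The 2 values of 44 occupy positions 1–2 → average rank (1+2)/2 = 1.5.
Lia has value 40 → rank 3.

3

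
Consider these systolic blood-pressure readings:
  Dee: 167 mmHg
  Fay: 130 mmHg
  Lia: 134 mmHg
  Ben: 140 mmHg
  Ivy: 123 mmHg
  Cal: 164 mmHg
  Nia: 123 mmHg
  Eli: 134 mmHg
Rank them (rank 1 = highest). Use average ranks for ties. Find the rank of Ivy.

Sorted (descending): 167, 164, 140, 134, 134, 130, 123, 123
The 2 values of 134 occupy positions 4–5 → average rank (4+5)/2 = 4.5.
The 2 values of 123 occupy positions 7–8 → average rank (7+8)/2 = 7.5.
Ivy has value 123 mmHg → rank 7.5.

7.5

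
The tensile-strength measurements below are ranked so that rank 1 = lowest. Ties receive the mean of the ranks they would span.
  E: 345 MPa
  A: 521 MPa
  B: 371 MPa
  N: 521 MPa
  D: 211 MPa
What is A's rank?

4.5

Sorted (ascending): 211, 345, 371, 521, 521
The 2 values of 521 occupy positions 4–5 → average rank (4+5)/2 = 4.5.
A has value 521 MPa → rank 4.5.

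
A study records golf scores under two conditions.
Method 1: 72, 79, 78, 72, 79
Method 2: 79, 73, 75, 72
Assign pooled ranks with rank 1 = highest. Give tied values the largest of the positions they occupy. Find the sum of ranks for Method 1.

Sorted (descending): 79, 79, 79, 78, 75, 73, 72, 72, 72
The 3 values of 79 occupy positions 1–3 → each gets rank 3.
The 3 values of 72 occupy positions 7–9 → each gets rank 9.
Method 1 values → pooled ranks: 72→9, 79→3, 78→4, 72→9, 79→3
Rank sum = 9 + 3 + 4 + 9 + 3 = 28

28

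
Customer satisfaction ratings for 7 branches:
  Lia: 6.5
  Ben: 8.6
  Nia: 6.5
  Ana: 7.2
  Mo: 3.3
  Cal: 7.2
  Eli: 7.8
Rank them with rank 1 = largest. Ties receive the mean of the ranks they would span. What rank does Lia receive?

5.5

Sorted (descending): 8.6, 7.8, 7.2, 7.2, 6.5, 6.5, 3.3
The 2 values of 7.2 occupy positions 3–4 → average rank (3+4)/2 = 3.5.
The 2 values of 6.5 occupy positions 5–6 → average rank (5+6)/2 = 5.5.
Lia has value 6.5 → rank 5.5.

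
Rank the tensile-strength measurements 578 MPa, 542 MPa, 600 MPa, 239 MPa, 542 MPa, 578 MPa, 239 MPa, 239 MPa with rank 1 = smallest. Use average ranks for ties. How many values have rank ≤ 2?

3

Sorted (ascending): 239, 239, 239, 542, 542, 578, 578, 600
The 3 values of 239 occupy positions 1–3 → average rank 2.
The 2 values of 542 occupy positions 4–5 → average rank (4+5)/2 = 4.5.
The 2 values of 578 occupy positions 6–7 → average rank (6+7)/2 = 6.5.
Ranks ≤ 2: {2, 2, 2} → 3 values.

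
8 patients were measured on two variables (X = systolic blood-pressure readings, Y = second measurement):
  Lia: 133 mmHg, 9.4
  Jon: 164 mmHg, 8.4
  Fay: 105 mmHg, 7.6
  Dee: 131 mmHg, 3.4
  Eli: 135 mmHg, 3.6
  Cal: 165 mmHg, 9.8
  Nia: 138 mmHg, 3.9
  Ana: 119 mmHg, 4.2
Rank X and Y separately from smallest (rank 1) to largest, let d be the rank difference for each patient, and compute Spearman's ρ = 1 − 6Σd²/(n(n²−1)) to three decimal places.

0.381

Ranks of variable 1: 4, 7, 1, 3, 5, 8, 6, 2
Ranks of variable 2: 7, 6, 5, 1, 2, 8, 3, 4
d = r₁ − r₂: -3, 1, -4, 2, 3, 0, 3, -2
d²: 9, 1, 16, 4, 9, 0, 9, 4; Σd² = 52
ρ = 1 − 6·52/(8·63) = 1 − 312/504 = 0.381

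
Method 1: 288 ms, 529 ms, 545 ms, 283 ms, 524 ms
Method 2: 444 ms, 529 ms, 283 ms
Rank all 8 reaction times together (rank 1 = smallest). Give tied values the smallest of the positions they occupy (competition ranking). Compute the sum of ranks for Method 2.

Sorted (ascending): 283, 283, 288, 444, 524, 529, 529, 545
The 2 values of 283 occupy positions 1–2 → each gets rank 1.
The 2 values of 529 occupy positions 6–7 → each gets rank 6.
Method 2 values → pooled ranks: 444→4, 529→6, 283→1
Rank sum = 4 + 6 + 1 = 11

11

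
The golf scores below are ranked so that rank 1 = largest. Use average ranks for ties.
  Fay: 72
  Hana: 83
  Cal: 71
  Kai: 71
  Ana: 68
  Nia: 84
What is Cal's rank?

Sorted (descending): 84, 83, 72, 71, 71, 68
The 2 values of 71 occupy positions 4–5 → average rank (4+5)/2 = 4.5.
Cal has value 71 → rank 4.5.

4.5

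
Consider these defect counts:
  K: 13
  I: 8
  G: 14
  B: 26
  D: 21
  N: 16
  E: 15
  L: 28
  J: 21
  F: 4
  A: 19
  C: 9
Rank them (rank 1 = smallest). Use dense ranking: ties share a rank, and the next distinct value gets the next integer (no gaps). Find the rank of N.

Sorted (ascending): 4, 8, 9, 13, 14, 15, 16, 19, 21, 21, 26, 28
The 2 values of 21 share dense rank 9.
Remaining distinct values take the next consecutive integers.
N has value 16 → rank 7.

7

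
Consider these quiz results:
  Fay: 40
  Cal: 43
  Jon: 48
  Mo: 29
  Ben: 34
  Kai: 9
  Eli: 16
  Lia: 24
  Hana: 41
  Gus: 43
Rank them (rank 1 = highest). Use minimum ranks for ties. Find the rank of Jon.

1

Sorted (descending): 48, 43, 43, 41, 40, 34, 29, 24, 16, 9
The 2 values of 43 occupy positions 2–3 → each gets rank 2.
Jon has value 48 → rank 1.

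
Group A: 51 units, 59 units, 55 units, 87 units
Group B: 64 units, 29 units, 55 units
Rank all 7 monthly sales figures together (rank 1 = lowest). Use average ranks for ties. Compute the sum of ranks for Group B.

Sorted (ascending): 29, 51, 55, 55, 59, 64, 87
The 2 values of 55 occupy positions 3–4 → average rank (3+4)/2 = 3.5.
Group B values → pooled ranks: 64→6, 29→1, 55→3.5
Rank sum = 6 + 1 + 3.5 = 10.5

10.5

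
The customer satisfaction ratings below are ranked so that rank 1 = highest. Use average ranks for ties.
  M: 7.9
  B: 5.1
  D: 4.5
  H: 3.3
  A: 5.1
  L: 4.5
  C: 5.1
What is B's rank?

Sorted (descending): 7.9, 5.1, 5.1, 5.1, 4.5, 4.5, 3.3
The 3 values of 5.1 occupy positions 2–4 → average rank 3.
The 2 values of 4.5 occupy positions 5–6 → average rank (5+6)/2 = 5.5.
B has value 5.1 → rank 3.

3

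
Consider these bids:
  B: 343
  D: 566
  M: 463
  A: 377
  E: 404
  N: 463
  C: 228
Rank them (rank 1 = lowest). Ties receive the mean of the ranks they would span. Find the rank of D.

7

Sorted (ascending): 228, 343, 377, 404, 463, 463, 566
The 2 values of 463 occupy positions 5–6 → average rank (5+6)/2 = 5.5.
D has value 566 → rank 7.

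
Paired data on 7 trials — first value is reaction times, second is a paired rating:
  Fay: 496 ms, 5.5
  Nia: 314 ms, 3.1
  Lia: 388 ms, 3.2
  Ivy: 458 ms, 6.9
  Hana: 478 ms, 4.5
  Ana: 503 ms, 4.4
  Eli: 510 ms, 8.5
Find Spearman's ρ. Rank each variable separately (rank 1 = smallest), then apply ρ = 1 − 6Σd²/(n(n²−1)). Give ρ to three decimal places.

Ranks of variable 1: 5, 1, 2, 3, 4, 6, 7
Ranks of variable 2: 5, 1, 2, 6, 4, 3, 7
d = r₁ − r₂: 0, 0, 0, -3, 0, 3, 0
d²: 0, 0, 0, 9, 0, 9, 0; Σd² = 18
ρ = 1 − 6·18/(7·48) = 1 − 108/336 = 0.679

0.679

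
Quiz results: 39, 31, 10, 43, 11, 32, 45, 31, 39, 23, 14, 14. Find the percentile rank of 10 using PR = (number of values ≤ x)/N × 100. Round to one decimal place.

N = 12.
Strictly below 10: 0. Equal to 10: 1.
PR = 1/12 × 100 = 8.3

8.3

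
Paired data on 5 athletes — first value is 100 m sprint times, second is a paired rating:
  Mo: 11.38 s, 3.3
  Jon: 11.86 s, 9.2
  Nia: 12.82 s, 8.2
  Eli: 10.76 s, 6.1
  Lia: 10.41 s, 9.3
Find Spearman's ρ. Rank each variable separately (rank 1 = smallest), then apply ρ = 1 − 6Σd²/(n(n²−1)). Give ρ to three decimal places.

-0.200

Ranks of variable 1: 3, 4, 5, 2, 1
Ranks of variable 2: 1, 4, 3, 2, 5
d = r₁ − r₂: 2, 0, 2, 0, -4
d²: 4, 0, 4, 0, 16; Σd² = 24
ρ = 1 − 6·24/(5·24) = 1 − 144/120 = -0.200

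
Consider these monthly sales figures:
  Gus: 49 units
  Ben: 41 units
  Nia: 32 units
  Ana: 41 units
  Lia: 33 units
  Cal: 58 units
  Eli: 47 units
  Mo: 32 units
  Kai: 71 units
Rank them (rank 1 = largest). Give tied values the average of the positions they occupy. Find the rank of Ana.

Sorted (descending): 71, 58, 49, 47, 41, 41, 33, 32, 32
The 2 values of 41 occupy positions 5–6 → average rank (5+6)/2 = 5.5.
The 2 values of 32 occupy positions 8–9 → average rank (8+9)/2 = 8.5.
Ana has value 41 units → rank 5.5.

5.5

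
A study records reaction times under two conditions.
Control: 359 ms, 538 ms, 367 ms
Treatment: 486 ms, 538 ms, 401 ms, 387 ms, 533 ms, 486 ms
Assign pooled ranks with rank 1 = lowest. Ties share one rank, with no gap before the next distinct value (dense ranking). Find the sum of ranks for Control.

Sorted (ascending): 359, 367, 387, 401, 486, 486, 533, 538, 538
The 2 values of 486 share dense rank 5.
The 2 values of 538 share dense rank 7.
Remaining distinct values take the next consecutive integers.
Control values → pooled ranks: 359→1, 538→7, 367→2
Rank sum = 1 + 7 + 2 = 10

10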